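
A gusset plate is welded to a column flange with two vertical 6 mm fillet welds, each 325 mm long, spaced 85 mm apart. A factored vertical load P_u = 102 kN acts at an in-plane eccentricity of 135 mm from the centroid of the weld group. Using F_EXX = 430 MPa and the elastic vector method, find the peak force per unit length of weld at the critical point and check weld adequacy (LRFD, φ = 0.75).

f_max ≈ 405 N/mm; adequate

Total weld length L_w = 650 mm. Treat welds as unit-width lines.
Polar moment about centroid: J = 2[d³/12 + d(b/2)²] = 2[325³/12 + 325×42.5²] = 6895000 mm³.
Direct shear f_v = P/L_w = 102×10³ / 650 = 156.9 N/mm (vertical).
Torsion M = P·e = 102×10³ × 135 = 13770000 N·mm.
Critical point at (x, y) = (42.5, 162.5) from centroid. f_tx = M·y/J = 324.5 N/mm; f_ty = M·x/J = 84.87 N/mm.
Resultant f_max = √[f_tx² + (f_v + f_ty)²] = √[324.5² + (156.9 + 84.87)²] = 404.7 N/mm.
Capacity per unit length: φr_n = 0.75 × 0.6 × 430 × (0.707 × 6) = 820.8 N/mm.
404.7 ≤ 820.8 → adequate.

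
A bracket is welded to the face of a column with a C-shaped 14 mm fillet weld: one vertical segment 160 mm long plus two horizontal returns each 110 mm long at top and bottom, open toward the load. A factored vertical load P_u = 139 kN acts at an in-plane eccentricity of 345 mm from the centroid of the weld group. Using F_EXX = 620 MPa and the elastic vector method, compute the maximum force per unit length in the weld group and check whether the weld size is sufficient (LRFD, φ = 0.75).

Total weld length L_w = 380 mm. Treat welds as unit-width lines.
Centroid: x̄ = 2×110×55 / 380 = 31.84 mm from the vertical weld.
Polar moment about centroid: J = I_x + I_y = [160³/12 + 2×110×80²] + [160×31.84² + 2(110³/12 + 110×23.16²)] = 2251000 mm³.
Direct shear f_v = P/L_w = 139×10³ / 380 = 365.8 N/mm (vertical).
Torsion M = P·e = 139×10³ × 345 = 47955000 N·mm.
Critical point at (x, y) = (78.16, 80) from centroid. f_tx = M·y/J = 1704 N/mm; f_ty = M·x/J = 1665 N/mm.
Resultant f_max = √[f_tx² + (f_v + f_ty)²] = √[1704² + (365.8 + 1665)²] = 2651 N/mm.
Capacity per unit length: φr_n = 0.75 × 0.6 × 620 × (0.707 × 14) = 2762 N/mm.
2651 ≤ 2762 → adequate.

f_max ≈ 2650 N/mm; adequate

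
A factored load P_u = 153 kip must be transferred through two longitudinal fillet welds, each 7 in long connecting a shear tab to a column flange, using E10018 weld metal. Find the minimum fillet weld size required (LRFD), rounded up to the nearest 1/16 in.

w = 3/8 in

E100XX → F_EXX = 100 ksi.
Total weld length L = 14 in.
Required throat t_e = P_u / (φ × 0.6 F_EXX × L) = 153 / (0.75 × 0.6 × 100 × 14) = 0.2429 in.
Required leg w = t_e / 0.707 = 0.3435 in → use 3/8 in.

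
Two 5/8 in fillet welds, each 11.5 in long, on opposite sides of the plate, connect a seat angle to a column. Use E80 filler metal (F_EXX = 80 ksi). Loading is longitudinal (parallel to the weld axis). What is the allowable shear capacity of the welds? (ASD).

R_n/Ω ≈ 244 kips

Effective throat t_e = 0.707 × 0.625 = 0.4419 in.
Total length L = 23 in; A_we = 0.4419 × 23 = 10.16 in².
F_nw = 0.6 F_EXX = 0.6 × 80 = 48 ksi.
R_n = 48 × 10.16 = 487.8 kips; R_n/Ω = 487.8/2.0 = 243.9 kips.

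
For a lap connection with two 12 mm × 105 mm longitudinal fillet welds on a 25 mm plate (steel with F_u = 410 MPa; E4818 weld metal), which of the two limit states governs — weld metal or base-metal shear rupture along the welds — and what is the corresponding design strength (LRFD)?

E48XX → F_EXX = 480 MPa.
t_e = 0.707 × 12 = 8.484 mm; L = 210 mm.
Weld metal: φR_n = 0.75 × 0.6 × 480 × 8.484 × 210 × 10⁻³ = 384.8 kN.
Base metal (shear rupture): φR_n = 0.75 × 0.6 × 410 × 25 × 210 × 10⁻³ = 968.6 kN.
Governing: weld metal.

φR_n ≈ 385 kN (weld metal governs)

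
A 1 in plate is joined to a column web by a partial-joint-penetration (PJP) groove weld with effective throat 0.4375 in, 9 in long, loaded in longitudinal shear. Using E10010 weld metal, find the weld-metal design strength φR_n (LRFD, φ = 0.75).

E100XX → F_EXX = 100 ksi.
Effective throat (given) t_e = 0.4375 in.
A_we = 0.4375 × 9 = 3.938 in².
F_nw = 0.6 F_EXX = 60 ksi.
φR_n = 0.75 × 60 × 3.938 = 177.2 kips.

φR_n ≈ 177 kips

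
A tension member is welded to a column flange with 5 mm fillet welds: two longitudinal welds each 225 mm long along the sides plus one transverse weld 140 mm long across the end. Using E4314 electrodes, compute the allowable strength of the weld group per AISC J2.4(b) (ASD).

R_n/Ω ≈ 270 kN

E43XX → F_EXX = 430 MPa.
t_e = 0.707 × 5 = 3.535 mm.
R_nwl = 0.6 × 430 × 3.535 × 450 × 10⁻³ = 410.4 kN (longitudinal, 2 welds).
R_nwt = 0.6 × 430 × 3.535 × 140 × 10⁻³ = 127.7 kN (transverse, base value).
(i) R_nwl + R_nwt = 538.1 kN; (ii) 0.85 R_nwl + 1.5 R_nwt = 540.4 kN.
R_n = max = 540.4 kN [governs: (ii)]; R_n/Ω = 270.2 kN.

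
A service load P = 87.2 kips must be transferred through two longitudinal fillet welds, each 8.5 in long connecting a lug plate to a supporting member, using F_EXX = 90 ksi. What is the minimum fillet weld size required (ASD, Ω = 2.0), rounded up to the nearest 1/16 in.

Total weld length L = 17 in.
Required throat t_e = P × Ω / (0.6 F_EXX × L) = 87.2 × 2.0 / (0.6 × 90 × 17) = 0.19 in.
Required leg w = t_e / 0.707 = 0.2687 in → use 5/16 in.

w = 5/16 in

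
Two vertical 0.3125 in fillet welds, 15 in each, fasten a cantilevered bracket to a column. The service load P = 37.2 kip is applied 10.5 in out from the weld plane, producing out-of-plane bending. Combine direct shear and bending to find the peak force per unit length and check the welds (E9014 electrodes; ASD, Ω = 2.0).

f_max ≈ 5.35 kip/in; adequate

E90XX → F_EXX = 90 ksi.
L_w = 2 × 15 = 30 in; section modulus (unit throat) S = 2 × L²/6 = 75 in².
Direct shear f_v = P/L_w = 37.2/30 = 1.24 kip/in.
Moment M = P × e = 37.2 × 10.5 = 390.6 kip·in; bending f_b = M/S = 5.208 kip/in.
f_max = √(f_v² + f_b²) = √(1.24² + 5.208²) = 5.354 kip/in.
r_n/Ω = (1/2.0) × 0.6 × 90 × (0.707 × 0.3125) = 5.965 kip/in → adequate.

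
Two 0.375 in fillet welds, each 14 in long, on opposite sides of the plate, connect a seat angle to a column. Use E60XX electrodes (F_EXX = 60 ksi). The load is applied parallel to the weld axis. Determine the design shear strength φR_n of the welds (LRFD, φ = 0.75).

Effective throat t_e = 0.707 × 0.375 = 0.2651 in.
Total length L = 28 in; A_we = 0.2651 × 28 = 7.423 in².
F_nw = 0.6 F_EXX = 0.6 × 60 = 36 ksi.
φR_n = 0.75 × 36 × 7.423 = 200.4 kip.

φR_n ≈ 200 kip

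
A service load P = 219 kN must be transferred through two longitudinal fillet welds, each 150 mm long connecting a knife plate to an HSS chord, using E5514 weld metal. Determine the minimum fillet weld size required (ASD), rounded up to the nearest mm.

w = 7 mm

E55XX → F_EXX = 550 MPa.
Total weld length L = 300 mm.
Required throat t_e = P × Ω / (0.6 F_EXX × L) = 219 × 2.0 / (0.6 × 550 × 300 × 10⁻³) = 4.424 mm.
Required leg w = t_e / 0.707 = 6.258 mm → use 7 mm.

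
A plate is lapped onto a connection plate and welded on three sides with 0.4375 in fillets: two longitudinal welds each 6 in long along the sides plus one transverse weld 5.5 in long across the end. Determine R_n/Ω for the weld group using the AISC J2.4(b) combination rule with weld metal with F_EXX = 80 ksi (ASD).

R_n/Ω ≈ 137 kip

t_e = 0.707 × 0.4375 = 0.3093 in.
R_nwl = 0.6 × 80 × 0.3093 × 12 = 178.2 kip (longitudinal, 2 welds).
R_nwt = 0.6 × 80 × 0.3093 × 5.5 = 81.66 kip (transverse, base value).
(i) R_nwl + R_nwt = 259.8 kip; (ii) 0.85 R_nwl + 1.5 R_nwt = 273.9 kip.
R_n = max = 273.9 kip [governs: (ii)]; R_n/Ω = 137 kip.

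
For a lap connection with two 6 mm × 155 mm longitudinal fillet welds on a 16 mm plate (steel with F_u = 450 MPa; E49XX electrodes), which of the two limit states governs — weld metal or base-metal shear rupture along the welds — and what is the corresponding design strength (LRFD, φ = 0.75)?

E49XX → F_EXX = 490 MPa.
t_e = 0.707 × 6 = 4.242 mm; L = 310 mm.
Weld metal: φR_n = 0.75 × 0.6 × 490 × 4.242 × 310 × 10⁻³ = 290 kN.
Base metal (shear rupture): φR_n = 0.75 × 0.6 × 450 × 16 × 310 × 10⁻³ = 1004 kN.
Governing: weld metal.

φR_n ≈ 290 kN (weld metal governs)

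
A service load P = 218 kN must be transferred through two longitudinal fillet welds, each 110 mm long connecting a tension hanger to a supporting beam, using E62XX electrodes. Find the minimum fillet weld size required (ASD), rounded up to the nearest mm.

w = 8 mm

E62XX → F_EXX = 620 MPa.
Total weld length L = 220 mm.
Required throat t_e = P × Ω / (0.6 F_EXX × L) = 218 × 2.0 / (0.6 × 620 × 220 × 10⁻³) = 5.327 mm.
Required leg w = t_e / 0.707 = 7.535 mm → use 8 mm.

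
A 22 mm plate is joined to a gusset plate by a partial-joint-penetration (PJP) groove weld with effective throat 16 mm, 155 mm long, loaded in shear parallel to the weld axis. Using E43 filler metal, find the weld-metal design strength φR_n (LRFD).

φR_n ≈ 480 kN

E43XX → F_EXX = 430 MPa.
Effective throat (given) t_e = 16 mm.
A_we = 16 × 155 = 2480 mm².
F_nw = 0.6 F_EXX = 258 MPa.
φR_n = 0.75 × 258 × 2480 × 10⁻³ = 479.9 kN.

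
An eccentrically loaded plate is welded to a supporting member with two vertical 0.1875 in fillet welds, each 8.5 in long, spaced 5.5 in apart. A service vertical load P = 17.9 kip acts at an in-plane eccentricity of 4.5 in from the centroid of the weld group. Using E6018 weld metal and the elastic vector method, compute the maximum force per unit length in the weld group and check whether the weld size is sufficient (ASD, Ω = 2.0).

f_max ≈ 2.5 kip/in; NOT adequate

E60XX → F_EXX = 60 ksi.
Total weld length L_w = 17 in. Treat welds as unit-width lines.
Polar moment about centroid: J = 2[d³/12 + d(b/2)²] = 2[8.5³/12 + 8.5×2.75²] = 230.9 in³.
Direct shear f_v = P/L_w = 17.9 / 17 = 1.053 kip/in (vertical).
Torsion M = P·e = 17.9 × 4.5 = 80.55 kip·in.
Critical point at (x, y) = (2.75, 4.25) from centroid. f_tx = M·y/J = 1.483 kip/in; f_ty = M·x/J = 0.9593 kip/in.
Resultant f_max = √[f_tx² + (f_v + f_ty)²] = √[1.483² + (1.053 + 0.9593)²] = 2.499 kip/in.
Capacity per unit length: r_n/Ω = (1/2.0) × 0.6 × 60 × (0.707 × 0.1875) = 2.386 kip/in.
2.499 > 2.386 → NOT adequate.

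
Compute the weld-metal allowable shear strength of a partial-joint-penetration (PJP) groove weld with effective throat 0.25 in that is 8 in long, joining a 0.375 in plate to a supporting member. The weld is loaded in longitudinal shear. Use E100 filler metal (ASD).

E100XX → F_EXX = 100 ksi.
Effective throat (given) t_e = 0.25 in.
A_we = 0.25 × 8 = 2 in².
F_nw = 0.6 F_EXX = 60 ksi.
R_n/Ω = (60 × 2) / 2.0 = 60 kips.

R_n/Ω ≈ 60 kips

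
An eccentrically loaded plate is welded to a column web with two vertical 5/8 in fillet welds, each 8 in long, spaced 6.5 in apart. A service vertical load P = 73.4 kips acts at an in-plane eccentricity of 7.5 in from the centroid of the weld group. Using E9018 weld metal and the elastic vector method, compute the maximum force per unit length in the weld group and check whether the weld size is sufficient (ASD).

E90XX → F_EXX = 90 ksi.
Total weld length L_w = 16 in. Treat welds as unit-width lines.
Polar moment about centroid: J = 2[d³/12 + d(b/2)²] = 2[8³/12 + 8×3.25²] = 254.3 in³.
Direct shear f_v = P/L_w = 73.4 / 16 = 4.588 kip/in (vertical).
Torsion M = P·e = 73.4 × 7.5 = 550.5 kip·in.
Critical point at (x, y) = (3.25, 4) from centroid. f_tx = M·y/J = 8.658 kip/in; f_ty = M·x/J = 7.035 kip/in.
Resultant f_max = √[f_tx² + (f_v + f_ty)²] = √[8.658² + (4.588 + 7.035)²] = 14.49 kip/in.
Capacity per unit length: r_n/Ω = (1/2.0) × 0.6 × 90 × (0.707 × 0.625) = 11.93 kip/in.
14.49 > 11.93 → NOT adequate.

f_max ≈ 14.5 kip/in; NOT adequate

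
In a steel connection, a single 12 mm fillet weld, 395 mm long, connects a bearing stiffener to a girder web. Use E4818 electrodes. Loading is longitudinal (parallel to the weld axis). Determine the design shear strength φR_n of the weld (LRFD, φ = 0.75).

φR_n ≈ 724 kN

E48XX → F_EXX = 480 MPa.
Effective throat t_e = 0.707 × 12 = 8.484 mm.
Total length L = 395 mm; A_we = 8.484 × 395 = 3351 mm².
F_nw = 0.6 F_EXX = 0.6 × 480 = 288 MPa.
φR_n = 0.75 × 288 × 3351 × 10⁻³ = 723.9 kN.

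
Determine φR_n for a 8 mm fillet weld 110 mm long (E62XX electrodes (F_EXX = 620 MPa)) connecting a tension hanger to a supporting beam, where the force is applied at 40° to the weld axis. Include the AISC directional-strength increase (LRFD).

t_e = 0.707 × 8 = 5.656 mm; A_we = 5.656 × 110 = 622.2 mm².
Directional factor: 1.0 + 0.5 sin^1.5(40°) = 1.258.
F_nw = 0.6 × 620 × 1.258 = 467.9 MPa.
φR_n = 0.75 × 467.9 × 622.2 × 10⁻³ = 218.3 kN.

φR_n ≈ 218 kN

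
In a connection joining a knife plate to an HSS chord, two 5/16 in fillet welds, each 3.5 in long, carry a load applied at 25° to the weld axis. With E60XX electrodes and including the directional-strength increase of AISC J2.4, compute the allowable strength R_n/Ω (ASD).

R_n/Ω ≈ 31.7 kip

E60XX → F_EXX = 60 ksi.
t_e = 0.707 × 0.3125 = 0.2209 in; A_we = 0.2209 × 7 = 1.547 in².
Directional factor: 1.0 + 0.5 sin^1.5(25°) = 1.137.
F_nw = 0.6 × 60 × 1.137 = 40.95 ksi.
R_n/Ω = (40.95 × 1.547) / 2.0 = 31.66 kip.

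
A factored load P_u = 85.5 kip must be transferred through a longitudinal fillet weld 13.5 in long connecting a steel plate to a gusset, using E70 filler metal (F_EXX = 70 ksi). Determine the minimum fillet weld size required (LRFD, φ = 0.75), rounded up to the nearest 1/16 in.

w = 5/16 in

Total weld length L = 13.5 in.
Required throat t_e = P_u / (φ × 0.6 F_EXX × L) = 85.5 / (0.75 × 0.6 × 70 × 13.5) = 0.2011 in.
Required leg w = t_e / 0.707 = 0.2844 in → use 5/16 in.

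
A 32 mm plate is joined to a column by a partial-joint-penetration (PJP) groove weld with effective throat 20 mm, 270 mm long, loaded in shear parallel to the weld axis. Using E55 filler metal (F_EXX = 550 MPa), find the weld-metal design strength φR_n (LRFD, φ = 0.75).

φR_n ≈ 1340 kN

Effective throat (given) t_e = 20 mm.
A_we = 20 × 270 = 5400 mm².
F_nw = 0.6 F_EXX = 330 MPa.
φR_n = 0.75 × 330 × 5400 × 10⁻³ = 1336 kN.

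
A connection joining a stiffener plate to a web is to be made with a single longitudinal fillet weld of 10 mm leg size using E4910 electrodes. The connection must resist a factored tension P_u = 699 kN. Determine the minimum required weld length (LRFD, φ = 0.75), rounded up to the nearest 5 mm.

L = 450 mm

E49XX → F_EXX = 490 MPa.
Throat t_e = 0.707 × 10 = 7.07 mm.
φr_n = 0.75 × 0.6 × 490 × 7.07 × 10⁻³ = 1.559 kN/mm.
L_req = P_u / φr_n = 699 / 1.559 = 448.4 mm total.
Round up → use L = 450 mm.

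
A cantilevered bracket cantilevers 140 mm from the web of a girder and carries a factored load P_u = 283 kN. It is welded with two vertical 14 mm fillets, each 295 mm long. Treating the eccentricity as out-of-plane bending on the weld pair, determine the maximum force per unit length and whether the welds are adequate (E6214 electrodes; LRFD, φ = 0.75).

E62XX → F_EXX = 620 MPa.
L_w = 2 × 295 = 590 mm; section modulus (unit throat) S = 2 × L²/6 = 29010 mm².
Direct shear f_v = P/L_w = 283×10³/590 = 479.7 N/mm.
Moment M = P × e = 283×10³ × 140 = 39620000 N·mm; bending f_b = M/S = 1366 N/mm.
f_max = √(f_v² + f_b²) = √(479.7² + 1366²) = 1448 N/mm.
φr_n = 0.75 × 0.6 × 620 × (0.707 × 14) = 2762 N/mm → adequate.

f_max ≈ 1450 N/mm; adequate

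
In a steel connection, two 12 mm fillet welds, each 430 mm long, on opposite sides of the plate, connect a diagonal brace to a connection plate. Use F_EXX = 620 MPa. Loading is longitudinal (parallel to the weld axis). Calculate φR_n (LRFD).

φR_n ≈ 2040 kN

Effective throat t_e = 0.707 × 12 = 8.484 mm.
Total length L = 860 mm; A_we = 8.484 × 860 = 7296 mm².
F_nw = 0.6 F_EXX = 0.6 × 620 = 372 MPa.
φR_n = 0.75 × 372 × 7296 × 10⁻³ = 2036 kN.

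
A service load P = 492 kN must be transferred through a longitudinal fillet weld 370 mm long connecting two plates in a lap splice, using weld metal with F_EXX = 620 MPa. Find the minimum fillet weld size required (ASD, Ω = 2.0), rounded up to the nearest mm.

Total weld length L = 370 mm.
Required throat t_e = P × Ω / (0.6 F_EXX × L) = 492 × 2.0 / (0.6 × 620 × 370 × 10⁻³) = 7.149 mm.
Required leg w = t_e / 0.707 = 10.11 mm → use 11 mm.

w = 11 mm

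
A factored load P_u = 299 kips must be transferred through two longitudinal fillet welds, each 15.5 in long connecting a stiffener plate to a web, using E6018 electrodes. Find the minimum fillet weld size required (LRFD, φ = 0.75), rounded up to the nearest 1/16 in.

E60XX → F_EXX = 60 ksi.
Total weld length L = 31 in.
Required throat t_e = P_u / (φ × 0.6 F_EXX × L) = 299 / (0.75 × 0.6 × 60 × 31) = 0.3572 in.
Required leg w = t_e / 0.707 = 0.5053 in → use 9/16 in.

w = 9/16 in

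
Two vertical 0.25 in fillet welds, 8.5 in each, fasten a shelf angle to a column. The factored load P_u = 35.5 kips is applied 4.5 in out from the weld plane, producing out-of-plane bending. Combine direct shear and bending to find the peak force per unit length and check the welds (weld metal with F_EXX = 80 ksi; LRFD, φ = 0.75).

f_max ≈ 6.95 kip/in; NOT adequate

L_w = 2 × 8.5 = 17 in; section modulus (unit throat) S = 2 × L²/6 = 24.08 in².
Direct shear f_v = P/L_w = 35.5/17 = 2.088 kip/in.
Moment M = P × e = 35.5 × 4.5 = 159.75 kip·in; bending f_b = M/S = 6.633 kip/in.
f_max = √(f_v² + f_b²) = √(2.088² + 6.633²) = 6.954 kip/in.
φr_n = 0.75 × 0.6 × 80 × (0.707 × 0.25) = 6.363 kip/in → NOT adequate.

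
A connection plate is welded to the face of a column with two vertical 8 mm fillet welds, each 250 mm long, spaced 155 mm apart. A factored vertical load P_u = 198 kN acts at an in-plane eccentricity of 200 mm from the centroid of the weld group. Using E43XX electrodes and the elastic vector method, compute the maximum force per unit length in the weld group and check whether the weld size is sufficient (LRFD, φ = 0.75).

E43XX → F_EXX = 430 MPa.
Total weld length L_w = 500 mm. Treat welds as unit-width lines.
Polar moment about centroid: J = 2[d³/12 + d(b/2)²] = 2[250³/12 + 250×77.5²] = 5607000 mm³.
Direct shear f_v = P/L_w = 198×10³ / 500 = 396 N/mm (vertical).
Torsion M = P·e = 198×10³ × 200 = 39600000 N·mm.
Critical point at (x, y) = (77.5, 125) from centroid. f_tx = M·y/J = 882.8 N/mm; f_ty = M·x/J = 547.3 N/mm.
Resultant f_max = √[f_tx² + (f_v + f_ty)²] = √[882.8² + (396 + 547.3)²] = 1292 N/mm.
Capacity per unit length: φr_n = 0.75 × 0.6 × 430 × (0.707 × 8) = 1094 N/mm.
1292 > 1094 → NOT adequate.

f_max ≈ 1290 N/mm; NOT adequate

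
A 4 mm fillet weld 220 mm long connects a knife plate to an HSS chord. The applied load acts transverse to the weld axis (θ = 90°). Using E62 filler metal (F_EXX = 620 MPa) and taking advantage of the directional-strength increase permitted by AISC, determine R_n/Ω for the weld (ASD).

R_n/Ω ≈ 174 kN

t_e = 0.707 × 4 = 2.828 mm; A_we = 2.828 × 220 = 622.2 mm².
Directional factor: 1.0 + 0.5 sin^1.5(90°) = 1.5.
F_nw = 0.6 × 620 × 1.5 = 558 MPa.
R_n/Ω = (558 × 622.2) / 2.0 × 10⁻³ = 173.6 kN.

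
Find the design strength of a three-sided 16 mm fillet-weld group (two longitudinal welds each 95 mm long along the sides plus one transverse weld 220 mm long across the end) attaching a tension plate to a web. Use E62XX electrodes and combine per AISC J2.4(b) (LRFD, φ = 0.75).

φR_n ≈ 1550 kN

E62XX → F_EXX = 620 MPa.
t_e = 0.707 × 16 = 11.31 mm.
R_nwl = 0.6 × 620 × 11.31 × 190 × 10⁻³ = 799.5 kN (longitudinal, 2 welds).
R_nwt = 0.6 × 620 × 11.31 × 220 × 10⁻³ = 925.8 kN (transverse, base value).
(i) R_nwl + R_nwt = 1725 kN; (ii) 0.85 R_nwl + 1.5 R_nwt = 2068 kN.
R_n = max = 2068 kN [governs: (ii)]; φR_n = 1551 kN.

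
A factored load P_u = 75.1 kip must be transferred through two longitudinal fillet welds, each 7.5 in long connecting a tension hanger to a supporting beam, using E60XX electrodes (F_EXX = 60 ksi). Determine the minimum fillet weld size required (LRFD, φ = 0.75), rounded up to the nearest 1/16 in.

Total weld length L = 15 in.
Required throat t_e = P_u / (φ × 0.6 F_EXX × L) = 75.1 / (0.75 × 0.6 × 60 × 15) = 0.1854 in.
Required leg w = t_e / 0.707 = 0.2623 in → use 5/16 in.

w = 5/16 in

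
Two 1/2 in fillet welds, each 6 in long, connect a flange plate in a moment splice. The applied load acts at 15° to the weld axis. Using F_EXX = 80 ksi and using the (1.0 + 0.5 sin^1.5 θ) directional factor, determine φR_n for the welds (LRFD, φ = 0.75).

t_e = 0.707 × 0.5 = 0.3535 in; A_we = 0.3535 × 12 = 4.242 in².
Directional factor: 1.0 + 0.5 sin^1.5(15°) = 1.066.
F_nw = 0.6 × 80 × 1.066 = 51.16 ksi.
φR_n = 0.75 × 51.16 × 4.242 = 162.8 kips.

φR_n ≈ 163 kips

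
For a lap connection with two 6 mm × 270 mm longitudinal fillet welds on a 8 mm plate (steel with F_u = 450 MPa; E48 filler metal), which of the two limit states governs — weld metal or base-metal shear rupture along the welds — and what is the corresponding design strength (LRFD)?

φR_n ≈ 495 kN (weld metal governs)

E48XX → F_EXX = 480 MPa.
t_e = 0.707 × 6 = 4.242 mm; L = 540 mm.
Weld metal: φR_n = 0.75 × 0.6 × 480 × 4.242 × 540 × 10⁻³ = 494.8 kN.
Base metal (shear rupture): φR_n = 0.75 × 0.6 × 450 × 8 × 540 × 10⁻³ = 874.8 kN.
Governing: weld metal.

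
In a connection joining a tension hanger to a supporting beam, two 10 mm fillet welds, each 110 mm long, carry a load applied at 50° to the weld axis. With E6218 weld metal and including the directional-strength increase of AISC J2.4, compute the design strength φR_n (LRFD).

φR_n ≈ 579 kN

E62XX → F_EXX = 620 MPa.
t_e = 0.707 × 10 = 7.07 mm; A_we = 7.07 × 220 = 1555 mm².
Directional factor: 1.0 + 0.5 sin^1.5(50°) = 1.335.
F_nw = 0.6 × 620 × 1.335 = 496.7 MPa.
φR_n = 0.75 × 496.7 × 1555 × 10⁻³ = 579.4 kN.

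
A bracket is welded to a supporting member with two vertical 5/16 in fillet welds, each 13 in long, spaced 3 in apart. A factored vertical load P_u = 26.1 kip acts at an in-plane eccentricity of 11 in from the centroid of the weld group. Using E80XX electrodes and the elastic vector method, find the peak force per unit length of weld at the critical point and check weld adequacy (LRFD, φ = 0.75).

f_max ≈ 4.84 kip/in; adequate

E80XX → F_EXX = 80 ksi.
Total weld length L_w = 26 in. Treat welds as unit-width lines.
Polar moment about centroid: J = 2[d³/12 + d(b/2)²] = 2[13³/12 + 13×1.5²] = 424.7 in³.
Direct shear f_v = P/L_w = 26.1 / 26 = 1.004 kip/in (vertical).
Torsion M = P·e = 26.1 × 11 = 287.1 kip·in.
Critical point at (x, y) = (1.5, 6.5) from centroid. f_tx = M·y/J = 4.394 kip/in; f_ty = M·x/J = 1.014 kip/in.
Resultant f_max = √[f_tx² + (f_v + f_ty)²] = √[4.394² + (1.004 + 1.014)²] = 4.836 kip/in.
Capacity per unit length: φr_n = 0.75 × 0.6 × 80 × (0.707 × 0.3125) = 7.954 kip/in.
4.836 ≤ 7.954 → adequate.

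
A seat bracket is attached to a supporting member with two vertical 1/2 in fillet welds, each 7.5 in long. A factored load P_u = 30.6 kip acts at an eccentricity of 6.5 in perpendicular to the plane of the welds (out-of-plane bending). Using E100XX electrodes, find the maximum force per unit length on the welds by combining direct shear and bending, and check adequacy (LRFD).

E100XX → F_EXX = 100 ksi.
L_w = 2 × 7.5 = 15 in; section modulus (unit throat) S = 2 × L²/6 = 18.75 in².
Direct shear f_v = P/L_w = 30.6/15 = 2.04 kip/in.
Moment M = P × e = 30.6 × 6.5 = 198.9 kip·in; bending f_b = M/S = 10.61 kip/in.
f_max = √(f_v² + f_b²) = √(2.04² + 10.61²) = 10.8 kip/in.
φr_n = 0.75 × 0.6 × 100 × (0.707 × 0.5) = 15.91 kip/in → adequate.

f_max ≈ 10.8 kip/in; adequate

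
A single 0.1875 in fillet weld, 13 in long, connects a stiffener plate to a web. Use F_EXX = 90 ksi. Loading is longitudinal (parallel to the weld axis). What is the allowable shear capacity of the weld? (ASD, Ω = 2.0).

R_n/Ω ≈ 46.5 kips

Effective throat t_e = 0.707 × 0.1875 = 0.1326 in.
Total length L = 13 in; A_we = 0.1326 × 13 = 1.723 in².
F_nw = 0.6 F_EXX = 0.6 × 90 = 54 ksi.
R_n = 54 × 1.723 = 93.06 kips; R_n/Ω = 93.06/2.0 = 46.53 kips.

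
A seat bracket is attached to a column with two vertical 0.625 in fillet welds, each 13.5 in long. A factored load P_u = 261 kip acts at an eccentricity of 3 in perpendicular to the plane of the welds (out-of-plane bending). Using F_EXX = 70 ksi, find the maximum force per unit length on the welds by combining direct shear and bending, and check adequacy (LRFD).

f_max ≈ 16.1 kip/in; NOT adequate

L_w = 2 × 13.5 = 27 in; section modulus (unit throat) S = 2 × L²/6 = 60.75 in².
Direct shear f_v = P/L_w = 261/27 = 9.667 kip/in.
Moment M = P × e = 261 × 3 = 783 kip·in; bending f_b = M/S = 12.89 kip/in.
f_max = √(f_v² + f_b²) = √(9.667² + 12.89²) = 16.11 kip/in.
φr_n = 0.75 × 0.6 × 70 × (0.707 × 0.625) = 13.92 kip/in → NOT adequate.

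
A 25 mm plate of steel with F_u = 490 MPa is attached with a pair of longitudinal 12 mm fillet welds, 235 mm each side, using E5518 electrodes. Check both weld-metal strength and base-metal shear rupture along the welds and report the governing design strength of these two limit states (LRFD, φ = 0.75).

φR_n ≈ 987 kN (weld metal governs)

E55XX → F_EXX = 550 MPa.
t_e = 0.707 × 12 = 8.484 mm; L = 470 mm.
Weld metal: φR_n = 0.75 × 0.6 × 550 × 8.484 × 470 × 10⁻³ = 986.9 kN.
Base metal (shear rupture): φR_n = 0.75 × 0.6 × 490 × 25 × 470 × 10⁻³ = 2591 kN.
Governing: weld metal.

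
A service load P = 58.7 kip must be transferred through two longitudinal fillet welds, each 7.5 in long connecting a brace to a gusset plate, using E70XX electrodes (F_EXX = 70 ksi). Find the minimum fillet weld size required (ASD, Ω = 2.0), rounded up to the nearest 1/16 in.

Total weld length L = 15 in.
Required throat t_e = P × Ω / (0.6 F_EXX × L) = 58.7 × 2.0 / (0.6 × 70 × 15) = 0.1863 in.
Required leg w = t_e / 0.707 = 0.2636 in → use 5/16 in.

w = 5/16 in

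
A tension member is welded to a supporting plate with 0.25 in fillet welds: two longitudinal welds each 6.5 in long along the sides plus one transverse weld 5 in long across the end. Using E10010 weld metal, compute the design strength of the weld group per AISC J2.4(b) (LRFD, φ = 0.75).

E100XX → F_EXX = 100 ksi.
t_e = 0.707 × 0.25 = 0.1767 in.
R_nwl = 0.6 × 100 × 0.1767 × 13 = 137.9 kips (longitudinal, 2 welds).
R_nwt = 0.6 × 100 × 0.1767 × 5 = 53.02 kips (transverse, base value).
(i) R_nwl + R_nwt = 190.9 kips; (ii) 0.85 R_nwl + 1.5 R_nwt = 196.7 kips.
R_n = max = 196.7 kips [governs: (ii)]; φR_n = 147.5 kips.

φR_n ≈ 148 kips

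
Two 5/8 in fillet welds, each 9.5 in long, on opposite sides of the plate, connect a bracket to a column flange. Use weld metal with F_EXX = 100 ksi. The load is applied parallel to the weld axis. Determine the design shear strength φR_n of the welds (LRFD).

Effective throat t_e = 0.707 × 0.625 = 0.4419 in.
Total length L = 19 in; A_we = 0.4419 × 19 = 8.396 in².
F_nw = 0.6 F_EXX = 0.6 × 100 = 60 ksi.
φR_n = 0.75 × 60 × 8.396 = 377.8 kips.

φR_n ≈ 378 kips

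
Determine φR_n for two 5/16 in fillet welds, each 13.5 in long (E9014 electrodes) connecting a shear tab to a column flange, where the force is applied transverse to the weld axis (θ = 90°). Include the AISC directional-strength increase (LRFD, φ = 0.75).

E90XX → F_EXX = 90 ksi.
t_e = 0.707 × 0.3125 = 0.2209 in; A_we = 0.2209 × 27 = 5.965 in².
Directional factor: 1.0 + 0.5 sin^1.5(90°) = 1.5.
F_nw = 0.6 × 90 × 1.5 = 81 ksi.
φR_n = 0.75 × 81 × 5.965 = 362.4 kip.

φR_n ≈ 362 kip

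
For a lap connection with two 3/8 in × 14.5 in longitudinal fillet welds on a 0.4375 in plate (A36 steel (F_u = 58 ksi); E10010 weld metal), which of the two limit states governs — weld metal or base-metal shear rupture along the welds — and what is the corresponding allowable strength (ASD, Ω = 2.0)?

R_n/Ω ≈ 221 kip (base-metal shear rupture governs)

E100XX → F_EXX = 100 ksi.
t_e = 0.707 × 0.375 = 0.2651 in; L = 29 in.
Weld metal: R_n/Ω = (1/2.0) × 0.6 × 100 × 0.2651 × 29 = 230.7 kip.
Base metal (shear rupture): R_n/Ω = (1/2.0) × 0.6 × 58 × 0.4375 × 29 = 220.8 kip.
Governing: base-metal shear rupture.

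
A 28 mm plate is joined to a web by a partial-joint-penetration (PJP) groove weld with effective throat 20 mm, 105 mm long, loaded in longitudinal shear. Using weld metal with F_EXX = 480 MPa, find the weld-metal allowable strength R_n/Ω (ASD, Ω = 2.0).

Effective throat (given) t_e = 20 mm.
A_we = 20 × 105 = 2100 mm².
F_nw = 0.6 F_EXX = 288 MPa.
R_n/Ω = (288 × 2100) / 2.0 × 10⁻³ = 302.4 kN.

R_n/Ω ≈ 302 kN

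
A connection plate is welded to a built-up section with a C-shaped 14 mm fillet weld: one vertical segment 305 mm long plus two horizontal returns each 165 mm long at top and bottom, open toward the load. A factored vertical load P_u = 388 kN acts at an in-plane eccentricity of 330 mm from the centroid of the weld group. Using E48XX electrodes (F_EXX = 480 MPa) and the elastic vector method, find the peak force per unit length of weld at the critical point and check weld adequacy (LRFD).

f_max ≈ 2540 N/mm; NOT adequate

Total weld length L_w = 635 mm. Treat welds as unit-width lines.
Centroid: x̄ = 2×165×82.5 / 635 = 42.87 mm from the vertical weld.
Polar moment about centroid: J = I_x + I_y = [305³/12 + 2×165×152.5²] + [305×42.87² + 2(165³/12 + 165×39.63²)] = 11870000 mm³.
Direct shear f_v = P/L_w = 388×10³ / 635 = 611 N/mm (vertical).
Torsion M = P·e = 388×10³ × 330 = 128040000 N·mm.
Critical point at (x, y) = (122.1, 152.5) from centroid. f_tx = M·y/J = 1645 N/mm; f_ty = M·x/J = 1318 N/mm.
Resultant f_max = √[f_tx² + (f_v + f_ty)²] = √[1645² + (611 + 1318)²] = 2535 N/mm.
Capacity per unit length: φr_n = 0.75 × 0.6 × 480 × (0.707 × 14) = 2138 N/mm.
2535 > 2138 → NOT adequate.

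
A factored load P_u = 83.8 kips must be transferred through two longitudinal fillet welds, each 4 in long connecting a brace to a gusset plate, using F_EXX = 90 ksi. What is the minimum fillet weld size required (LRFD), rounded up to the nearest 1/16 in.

w = 3/8 in

Total weld length L = 8 in.
Required throat t_e = P_u / (φ × 0.6 F_EXX × L) = 83.8 / (0.75 × 0.6 × 90 × 8) = 0.2586 in.
Required leg w = t_e / 0.707 = 0.3658 in → use 3/8 in.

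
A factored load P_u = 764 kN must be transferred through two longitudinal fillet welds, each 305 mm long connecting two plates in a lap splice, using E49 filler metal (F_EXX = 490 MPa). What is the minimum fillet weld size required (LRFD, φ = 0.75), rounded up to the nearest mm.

Total weld length L = 610 mm.
Required throat t_e = P_u / (φ × 0.6 F_EXX × L) = 764 / (0.75 × 0.6 × 490 × 610 × 10⁻³) = 5.68 mm.
Required leg w = t_e / 0.707 = 8.034 mm → use 9 mm.

w = 9 mm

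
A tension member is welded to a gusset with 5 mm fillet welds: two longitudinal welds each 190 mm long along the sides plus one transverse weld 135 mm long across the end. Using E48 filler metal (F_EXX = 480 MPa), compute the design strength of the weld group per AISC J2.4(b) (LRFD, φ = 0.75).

φR_n ≈ 401 kN

t_e = 0.707 × 5 = 3.535 mm.
R_nwl = 0.6 × 480 × 3.535 × 380 × 10⁻³ = 386.9 kN (longitudinal, 2 welds).
R_nwt = 0.6 × 480 × 3.535 × 135 × 10⁻³ = 137.4 kN (transverse, base value).
(i) R_nwl + R_nwt = 524.3 kN; (ii) 0.85 R_nwl + 1.5 R_nwt = 535 kN.
R_n = max = 535 kN [governs: (ii)]; φR_n = 401.3 kN.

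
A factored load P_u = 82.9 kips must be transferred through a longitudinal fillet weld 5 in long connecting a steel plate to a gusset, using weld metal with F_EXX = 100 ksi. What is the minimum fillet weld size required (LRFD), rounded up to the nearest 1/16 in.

Total weld length L = 5 in.
Required throat t_e = P_u / (φ × 0.6 F_EXX × L) = 82.9 / (0.75 × 0.6 × 100 × 5) = 0.3684 in.
Required leg w = t_e / 0.707 = 0.5211 in → use 9/16 in.

w = 9/16 in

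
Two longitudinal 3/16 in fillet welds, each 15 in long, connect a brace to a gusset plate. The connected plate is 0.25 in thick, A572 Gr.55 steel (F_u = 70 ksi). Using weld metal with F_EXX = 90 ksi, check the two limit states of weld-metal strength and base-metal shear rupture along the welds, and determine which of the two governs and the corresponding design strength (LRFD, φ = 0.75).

φR_n ≈ 161 kips (weld metal governs)

t_e = 0.707 × 0.1875 = 0.1326 in; L = 30 in.
Weld metal: φR_n = 0.75 × 0.6 × 90 × 0.1326 × 30 = 161.1 kips.
Base metal (shear rupture): φR_n = 0.75 × 0.6 × 70 × 0.25 × 30 = 236.2 kips.
Governing: weld metal.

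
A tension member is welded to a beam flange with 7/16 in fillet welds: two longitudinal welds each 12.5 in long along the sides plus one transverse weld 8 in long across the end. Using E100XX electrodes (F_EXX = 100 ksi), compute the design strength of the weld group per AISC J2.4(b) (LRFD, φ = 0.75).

φR_n ≈ 463 kips

t_e = 0.707 × 0.4375 = 0.3093 in.
R_nwl = 0.6 × 100 × 0.3093 × 25 = 464 kips (longitudinal, 2 welds).
R_nwt = 0.6 × 100 × 0.3093 × 8 = 148.5 kips (transverse, base value).
(i) R_nwl + R_nwt = 612.4 kips; (ii) 0.85 R_nwl + 1.5 R_nwt = 617.1 kips.
R_n = max = 617.1 kips [governs: (ii)]; φR_n = 462.8 kips.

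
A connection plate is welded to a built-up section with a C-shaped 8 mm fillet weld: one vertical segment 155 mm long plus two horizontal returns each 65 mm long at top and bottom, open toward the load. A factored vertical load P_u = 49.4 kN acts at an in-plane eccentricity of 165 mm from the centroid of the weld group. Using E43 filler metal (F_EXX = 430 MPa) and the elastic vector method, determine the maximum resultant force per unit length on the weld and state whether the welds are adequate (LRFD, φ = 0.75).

Total weld length L_w = 285 mm. Treat welds as unit-width lines.
Centroid: x̄ = 2×65×32.5 / 285 = 14.82 mm from the vertical weld.
Polar moment about centroid: J = I_x + I_y = [155³/12 + 2×65×77.5²] + [155×14.82² + 2(65³/12 + 65×17.68²)] = 1212000 mm³.
Direct shear f_v = P/L_w = 49.4×10³ / 285 = 173.3 N/mm (vertical).
Torsion M = P·e = 49.4×10³ × 165 = 8151000 N·mm.
Critical point at (x, y) = (50.18, 77.5) from centroid. f_tx = M·y/J = 521.4 N/mm; f_ty = M·x/J = 337.6 N/mm.
Resultant f_max = √[f_tx² + (f_v + f_ty)²] = √[521.4² + (173.3 + 337.6)²] = 730 N/mm.
Capacity per unit length: φr_n = 0.75 × 0.6 × 430 × (0.707 × 8) = 1094 N/mm.
730 ≤ 1094 → adequate.

f_max ≈ 730 N/mm; adequate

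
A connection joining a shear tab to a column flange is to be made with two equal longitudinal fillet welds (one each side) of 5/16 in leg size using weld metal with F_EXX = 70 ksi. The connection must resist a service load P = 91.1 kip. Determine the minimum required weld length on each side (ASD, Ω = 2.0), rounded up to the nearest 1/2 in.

L = 10 in on each side

Throat t_e = 0.707 × 0.3125 = 0.2209 in.
r_n/Ω = (0.6 × 70 × 0.2209) / 2.0 = 4.64 kip/in.
L_req = P / (r_n/Ω) = 91.1 / 4.64 = 19.63 in total.
Per side: 19.63 / 2 = 9.817 in.
Round up → use L = 10 in on each side.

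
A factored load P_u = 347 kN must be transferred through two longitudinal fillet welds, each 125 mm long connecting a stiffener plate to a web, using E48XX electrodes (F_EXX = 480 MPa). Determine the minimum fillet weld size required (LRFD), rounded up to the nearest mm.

Total weld length L = 250 mm.
Required throat t_e = P_u / (φ × 0.6 F_EXX × L) = 347 / (0.75 × 0.6 × 480 × 250 × 10⁻³) = 6.426 mm.
Required leg w = t_e / 0.707 = 9.089 mm → use 10 mm.

w = 10 mm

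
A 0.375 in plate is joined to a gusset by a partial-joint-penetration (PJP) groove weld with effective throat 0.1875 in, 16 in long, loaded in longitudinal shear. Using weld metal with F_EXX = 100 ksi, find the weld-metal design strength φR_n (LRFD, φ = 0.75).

Effective throat (given) t_e = 0.1875 in.
A_we = 0.1875 × 16 = 3 in².
F_nw = 0.6 F_EXX = 60 ksi.
φR_n = 0.75 × 60 × 3 = 135 kips.

φR_n ≈ 135 kips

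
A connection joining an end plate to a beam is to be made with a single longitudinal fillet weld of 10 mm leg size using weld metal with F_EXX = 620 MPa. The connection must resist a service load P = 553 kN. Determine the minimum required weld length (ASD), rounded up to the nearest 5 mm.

L = 425 mm

Throat t_e = 0.707 × 10 = 7.07 mm.
r_n/Ω = (0.6 × 620 × 7.07) / 2.0 = 1315 N/mm = 1.315 kN/mm.
L_req = P / (r_n/Ω) = 553 / 1.315 = 420.5 mm total.
Round up → use L = 425 mm.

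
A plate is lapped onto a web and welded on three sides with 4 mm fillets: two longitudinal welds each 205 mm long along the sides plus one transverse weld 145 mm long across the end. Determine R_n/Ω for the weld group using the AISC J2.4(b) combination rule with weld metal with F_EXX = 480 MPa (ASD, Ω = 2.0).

t_e = 0.707 × 4 = 2.828 mm.
R_nwl = 0.6 × 480 × 2.828 × 410 × 10⁻³ = 333.9 kN (longitudinal, 2 welds).
R_nwt = 0.6 × 480 × 2.828 × 145 × 10⁻³ = 118.1 kN (transverse, base value).
(i) R_nwl + R_nwt = 452 kN; (ii) 0.85 R_nwl + 1.5 R_nwt = 461 kN.
R_n = max = 461 kN [governs: (ii)]; R_n/Ω = 230.5 kN.

R_n/Ω ≈ 230 kN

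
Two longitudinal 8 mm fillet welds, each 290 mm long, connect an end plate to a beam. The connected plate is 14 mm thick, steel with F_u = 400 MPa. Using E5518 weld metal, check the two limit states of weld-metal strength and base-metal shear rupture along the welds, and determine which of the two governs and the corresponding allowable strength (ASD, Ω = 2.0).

E55XX → F_EXX = 550 MPa.
t_e = 0.707 × 8 = 5.656 mm; L = 580 mm.
Weld metal: R_n/Ω = (1/2.0) × 0.6 × 550 × 5.656 × 580 × 10⁻³ = 541.3 kN.
Base metal (shear rupture): R_n/Ω = (1/2.0) × 0.6 × 400 × 14 × 580 × 10⁻³ = 974.4 kN.
Governing: weld metal.

R_n/Ω ≈ 541 kN (weld metal governs)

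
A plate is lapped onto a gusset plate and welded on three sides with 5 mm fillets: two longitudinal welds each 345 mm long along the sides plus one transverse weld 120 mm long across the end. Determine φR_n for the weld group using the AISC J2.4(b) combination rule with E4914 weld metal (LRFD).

φR_n ≈ 631 kN

E49XX → F_EXX = 490 MPa.
t_e = 0.707 × 5 = 3.535 mm.
R_nwl = 0.6 × 490 × 3.535 × 690 × 10⁻³ = 717.1 kN (longitudinal, 2 welds).
R_nwt = 0.6 × 490 × 3.535 × 120 × 10⁻³ = 124.7 kN (transverse, base value).
(i) R_nwl + R_nwt = 841.8 kN; (ii) 0.85 R_nwl + 1.5 R_nwt = 796.6 kN.
R_n = max = 841.8 kN [governs: (i)]; φR_n = 631.4 kN.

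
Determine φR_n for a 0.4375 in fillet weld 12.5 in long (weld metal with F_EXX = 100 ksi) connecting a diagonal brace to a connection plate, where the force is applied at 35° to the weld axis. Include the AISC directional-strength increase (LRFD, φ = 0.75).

t_e = 0.707 × 0.4375 = 0.3093 in; A_we = 0.3093 × 12.5 = 3.866 in².
Directional factor: 1.0 + 0.5 sin^1.5(35°) = 1.217.
F_nw = 0.6 × 100 × 1.217 = 73.03 ksi.
φR_n = 0.75 × 73.03 × 3.866 = 211.8 kips.

φR_n ≈ 212 kips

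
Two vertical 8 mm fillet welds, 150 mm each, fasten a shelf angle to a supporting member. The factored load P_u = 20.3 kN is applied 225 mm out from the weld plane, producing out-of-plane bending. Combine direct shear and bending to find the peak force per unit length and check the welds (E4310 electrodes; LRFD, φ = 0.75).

E43XX → F_EXX = 430 MPa.
L_w = 2 × 150 = 300 mm; section modulus (unit throat) S = 2 × L²/6 = 7500 mm².
Direct shear f_v = P/L_w = 20.3×10³/300 = 67.67 N/mm.
Moment M = P × e = 20.3×10³ × 225 = 4567500 N·mm; bending f_b = M/S = 609 N/mm.
f_max = √(f_v² + f_b²) = √(67.67² + 609²) = 612.7 N/mm.
φr_n = 0.75 × 0.6 × 430 × (0.707 × 8) = 1094 N/mm → adequate.

f_max ≈ 613 N/mm; adequate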